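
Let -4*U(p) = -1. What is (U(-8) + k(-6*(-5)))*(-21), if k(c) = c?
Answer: -2541/4 ≈ -635.25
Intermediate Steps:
U(p) = 1/4 (U(p) = -1/4*(-1) = 1/4)
(U(-8) + k(-6*(-5)))*(-21) = (1/4 - 6*(-5))*(-21) = (1/4 + 30)*(-21) = (121/4)*(-21) = -2541/4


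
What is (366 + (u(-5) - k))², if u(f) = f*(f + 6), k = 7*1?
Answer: 125316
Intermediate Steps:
k = 7
u(f) = f*(6 + f)
(366 + (u(-5) - k))² = (366 + (-5*(6 - 5) - 1*7))² = (366 + (-5*1 - 7))² = (366 + (-5 - 7))² = (366 - 12)² = 354² = 125316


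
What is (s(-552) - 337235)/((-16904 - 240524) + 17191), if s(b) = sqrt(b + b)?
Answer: 337235/240237 - 4*I*sqrt(69)/240237 ≈ 1.4038 - 0.00013831*I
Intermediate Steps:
s(b) = sqrt(2)*sqrt(b) (s(b) = sqrt(2*b) = sqrt(2)*sqrt(b))
(s(-552) - 337235)/((-16904 - 240524) + 17191) = (sqrt(2)*sqrt(-552) - 337235)/((-16904 - 240524) + 17191) = (sqrt(2)*(2*I*sqrt(138)) - 337235)/(-257428 + 17191) = (4*I*sqrt(69) - 337235)/(-240237) = (-337235 + 4*I*sqrt(69))*(-1/240237) = 337235/240237 - 4*I*sqrt(69)/240237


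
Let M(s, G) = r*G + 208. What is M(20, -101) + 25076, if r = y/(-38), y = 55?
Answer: 966347/38 ≈ 25430.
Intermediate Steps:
r = -55/38 (r = 55/(-38) = 55*(-1/38) = -55/38 ≈ -1.4474)
M(s, G) = 208 - 55*G/38 (M(s, G) = -55*G/38 + 208 = 208 - 55*G/38)
M(20, -101) + 25076 = (208 - 55/38*(-101)) + 25076 = (208 + 5555/38) + 25076 = 13459/38 + 25076 = 966347/38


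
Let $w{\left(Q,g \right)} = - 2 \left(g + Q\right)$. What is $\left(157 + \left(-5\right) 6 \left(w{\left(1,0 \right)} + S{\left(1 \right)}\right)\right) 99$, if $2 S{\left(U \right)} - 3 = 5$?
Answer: $9603$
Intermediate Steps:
$S{\left(U \right)} = 4$ ($S{\left(U \right)} = \frac{3}{2} + \frac{1}{2} \cdot 5 = \frac{3}{2} + \frac{5}{2} = 4$)
$w{\left(Q,g \right)} = - 2 Q - 2 g$ ($w{\left(Q,g \right)} = - 2 \left(Q + g\right) = - 2 Q - 2 g$)
$\left(157 + \left(-5\right) 6 \left(w{\left(1,0 \right)} + S{\left(1 \right)}\right)\right) 99 = \left(157 + \left(-5\right) 6 \left(\left(\left(-2\right) 1 - 0\right) + 4\right)\right) 99 = \left(157 - 30 \left(\left(-2 + 0\right) + 4\right)\right) 99 = \left(157 - 30 \left(-2 + 4\right)\right) 99 = \left(157 - 60\right) 99 = 97 \cdot 99 = 9603$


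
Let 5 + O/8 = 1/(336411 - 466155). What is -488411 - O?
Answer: -7920400877/16218 ≈ -4.8837e+5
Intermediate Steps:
O = -648721/16218 (O = -40 + 8/(336411 - 466155) = -40 + 8/(-129744) = -40 + 8*(-1/129744) = -40 - 1/16218 = -648721/16218 ≈ -40.000)
-488411 - O = -488411 - 1*(-648721/16218) = -488411 + 648721/16218 = -7920400877/16218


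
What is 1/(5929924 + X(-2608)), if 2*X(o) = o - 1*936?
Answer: 1/5928152 ≈ 1.6869e-7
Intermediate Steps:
X(o) = -468 + o/2 (X(o) = (o - 1*936)/2 = (o - 936)/2 = (-936 + o)/2 = -468 + o/2)
1/(5929924 + X(-2608)) = 1/(5929924 + (-468 + (1/2)*(-2608))) = 1/(5929924 + (-468 - 1304)) = 1/(5929924 - 1772) = 1/5928152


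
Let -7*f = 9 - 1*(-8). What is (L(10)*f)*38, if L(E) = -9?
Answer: 5814/7 ≈ 830.57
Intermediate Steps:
f = -17/7 (f = -(9 - 1*(-8))/7 = -(9 + 8)/7 = -⅐*17 = -17/7 ≈ -2.4286)
(L(10)*f)*38 = -9*(-17/7)*38 = (153/7)*38 = 5814/7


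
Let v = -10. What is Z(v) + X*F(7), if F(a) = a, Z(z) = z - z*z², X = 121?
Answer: 1837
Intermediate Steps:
Z(z) = z - z³
Z(v) + X*F(7) = (-10 - 1*(-10)³) + 121*7 = (-10 - 1*(-1000)) + 847 = (-10 + 1000) + 847 = 990 + 847 = 1837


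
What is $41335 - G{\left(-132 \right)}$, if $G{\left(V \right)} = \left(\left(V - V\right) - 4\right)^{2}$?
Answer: $41319$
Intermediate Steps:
$G{\left(V \right)} = 16$ ($G{\left(V \right)} = \left(0 - 4\right)^{2} = \left(-4\right)^{2} = 16$)
$41335 - G{\left(-132 \right)} = 41335 - 16 = 41319$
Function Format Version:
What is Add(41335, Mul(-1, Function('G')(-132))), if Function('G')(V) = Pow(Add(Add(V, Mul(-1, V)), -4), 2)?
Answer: 41319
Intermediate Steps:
Function('G')(V) = 16 (Function('G')(V) = Pow(Add(0, -4), 2) = Pow(-4, 2) = 16)
Add(41335, Mul(-1, Function('G')(-132))) = Add(41335, Mul(-1, 16)) = Add(41335, -16) = 41319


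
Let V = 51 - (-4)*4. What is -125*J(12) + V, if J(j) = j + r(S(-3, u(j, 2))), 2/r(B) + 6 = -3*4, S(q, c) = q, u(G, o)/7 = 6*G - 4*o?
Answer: -12772/9 ≈ -1419.1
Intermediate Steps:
u(G, o) = -28*o + 42*G (u(G, o) = 7*(6*G - 4*o) = 7*(-4*o + 6*G) = -28*o + 42*G)
V = 67 (V = 51 - 1*(-16) = 51 + 16 = 67)
r(B) = -⅑ (r(B) = 2/(-6 - 3*4) = 2/(-6 - 12) = 2/(-18) = 2*(-1/18) = -⅑)
J(j) = -⅑ + j (J(j) = j - ⅑ = -⅑ + j)
-125*J(12) + V = -125*(-⅑ + 12) + 67 = -125*107/9 + 67 = -13375/9 + 67 = -12772/9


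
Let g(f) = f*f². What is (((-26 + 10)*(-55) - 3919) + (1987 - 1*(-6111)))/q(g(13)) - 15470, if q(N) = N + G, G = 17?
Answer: -34245521/2214 ≈ -15468.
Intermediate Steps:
g(f) = f³
q(N) = 17 + N (q(N) = N + 17 = 17 + N)
(((-26 + 10)*(-55) - 3919) + (1987 - 1*(-6111)))/q(g(13)) - 15470 = (((-26 + 10)*(-55) - 3919) + (1987 - 1*(-6111)))/(17 + 13³) - 15470 = ((-16*(-55) - 3919) + (1987 + 6111))/(17 + 2197) - 15470 = ((880 - 3919) + 8098)/2214 - 15470 = (-3039 + 8098)*(1/2214) - 15470 = 5059*(1/2214) - 15470 = 5059/2214 - 15470 = -34245521/2214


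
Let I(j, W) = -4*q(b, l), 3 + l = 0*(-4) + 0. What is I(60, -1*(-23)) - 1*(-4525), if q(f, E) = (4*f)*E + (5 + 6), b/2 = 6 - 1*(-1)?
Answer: 5153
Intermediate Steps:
l = -3 (l = -3 + (0*(-4) + 0) = -3 + (0 + 0) = -3 + 0 = -3)
b = 14 (b = 2*(6 - 1*(-1)) = 2*(6 + 1) = 2*7 = 14)
q(f, E) = 11 + 4*E*f (q(f, E) = 4*E*f + 11 = 11 + 4*E*f)
I(j, W) = 628 (I(j, W) = -4*(11 + 4*(-3)*14) = -4*(11 - 168) = -4*(-157) = 628)
I(60, -1*(-23)) - 1*(-4525) = 628 - 1*(-4525) = 628 + 4525 = 5153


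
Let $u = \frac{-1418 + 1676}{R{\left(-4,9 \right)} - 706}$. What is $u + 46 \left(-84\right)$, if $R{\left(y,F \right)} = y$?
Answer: $- \frac{1371849}{355} \approx -3864.4$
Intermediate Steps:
$u = - \frac{129}{355}$ ($u = \frac{-1418 + 1676}{-4 - 706} = \frac{258}{-710} = 258 \left(- \frac{1}{710}\right) = - \frac{129}{355} \approx -0.36338$)
$u + 46 \left(-84\right) = - \frac{129}{355} + 46 \left(-84\right) = - \frac{129}{355} - 3864 = - \frac{1371849}{355}$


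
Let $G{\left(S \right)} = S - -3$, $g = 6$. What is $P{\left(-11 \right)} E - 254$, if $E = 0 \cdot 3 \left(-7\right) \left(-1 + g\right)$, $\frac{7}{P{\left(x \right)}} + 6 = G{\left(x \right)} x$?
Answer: $-254$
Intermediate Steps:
$G{\left(S \right)} = 3 + S$ ($G{\left(S \right)} = S + 3 = 3 + S$)
$P{\left(x \right)} = \frac{7}{-6 + x \left(3 + x\right)}$ ($P{\left(x \right)} = \frac{7}{-6 + \left(3 + x\right) x} = \frac{7}{-6 + x \left(3 + x\right)}$)
$E = 0$ ($E = 0 \cdot 3 \left(-7\right) \left(-1 + 6\right) = 0 \left(-7\right) 5 = 0 \cdot 5 = 0$)
$P{\left(-11 \right)} E - 254 = \frac{7}{-6 - 11 \left(3 - 11\right)} 0 - 254 = \frac{7}{-6 - -88} \cdot 0 - 254 = \frac{7}{-6 + 88} \cdot 0 - 254 = \frac{7}{82} \cdot 0 - 254 = 0 - 254 = -254$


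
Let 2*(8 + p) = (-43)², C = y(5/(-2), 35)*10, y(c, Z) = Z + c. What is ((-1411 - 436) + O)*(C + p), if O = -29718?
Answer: -78375895/2 ≈ -3.9188e+7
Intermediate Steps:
C = 325 (C = (35 + 5/(-2))*10 = (35 + 5*(-½))*10 = (35 - 5/2)*10 = (65/2)*10 = 325)
p = 1833/2 (p = -8 + (½)*(-43)² = -8 + (½)*1849 = -8 + 1849/2 = 1833/2 ≈ 916.50)
((-1411 - 436) + O)*(C + p) = ((-1411 - 436) - 29718)*(325 + 1833/2) = (-1847 - 29718)*(2483/2) = -31565*2483/2 = -78375895/2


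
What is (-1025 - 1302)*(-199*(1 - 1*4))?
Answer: -1389219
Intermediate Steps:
(-1025 - 1302)*(-199*(1 - 1*4)) = -(-463073)*(1 - 4) = -(-463073)*(-3) = -2327*597 = -1389219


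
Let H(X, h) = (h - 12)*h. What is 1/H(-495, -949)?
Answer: 1/911989 ≈ 1.0965e-6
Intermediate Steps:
H(X, h) = h*(-12 + h) (H(X, h) = (-12 + h)*h = h*(-12 + h))
1/H(-495, -949) = 1/(-949*(-12 - 949)) = 1/(-949*(-961)) = 1/911989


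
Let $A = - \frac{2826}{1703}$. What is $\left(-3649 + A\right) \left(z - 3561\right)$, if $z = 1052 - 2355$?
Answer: $\frac{30239843072}{1703} \approx 1.7757 \cdot 10^{7}$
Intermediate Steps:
$A = - \frac{2826}{1703}$ ($A = \left(-2826\right) \frac{1}{1703} = - \frac{2826}{1703} \approx -1.6594$)
$z = -1303$ ($z = 1052 - 2355 = -1303$)
$\left(-3649 + A\right) \left(z - 3561\right) = \left(-3649 - \frac{2826}{1703}\right) \left(-1303 - 3561\right) = \left(- \frac{6217073}{1703}\right) \left(-4864\right) = \frac{30239843072}{1703}$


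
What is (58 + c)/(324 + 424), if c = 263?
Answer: 321/748 ≈ 0.42914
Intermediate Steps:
(58 + c)/(324 + 424) = (58 + 263)/(324 + 424) = 321/748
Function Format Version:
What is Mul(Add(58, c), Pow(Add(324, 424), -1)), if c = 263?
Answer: Rational(321, 748) ≈ 0.42914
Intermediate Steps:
Mul(Add(58, c), Pow(Add(324, 424), -1)) = Mul(Add(58, 263), Pow(Add(324, 424), -1)) = Mul(321, Pow(748, -1)) = Mul(321, Rational(1, 748)) = Rational(321, 748)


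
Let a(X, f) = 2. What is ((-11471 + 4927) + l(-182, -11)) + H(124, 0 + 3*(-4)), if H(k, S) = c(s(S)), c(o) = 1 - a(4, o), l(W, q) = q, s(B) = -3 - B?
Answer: -6556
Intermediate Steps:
c(o) = -1 (c(o) = 1 - 1*2 = 1 - 2 = -1)
H(k, S) = -1
((-11471 + 4927) + l(-182, -11)) + H(124, 0 + 3*(-4)) = ((-11471 + 4927) - 11) - 1 = (-6544 - 11) - 1 = -6555 - 1 = -6556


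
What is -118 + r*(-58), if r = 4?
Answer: -350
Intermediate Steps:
-118 + r*(-58) = -118 + 4*(-58) = -118 - 232 = -350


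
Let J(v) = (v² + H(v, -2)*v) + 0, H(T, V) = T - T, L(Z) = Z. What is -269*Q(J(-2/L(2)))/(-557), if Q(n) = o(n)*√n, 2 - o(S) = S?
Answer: 269/557 ≈ 0.48294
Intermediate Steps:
H(T, V) = 0
o(S) = 2 - S
J(v) = v² (J(v) = (v² + 0*v) + 0 = (v² + 0) + 0 = v² + 0 = v²)
Q(n) = √n*(2 - n) (Q(n) = (2 - n)*√n = √n*(2 - n))
-269*Q(J(-2/L(2)))/(-557) = -269*√((-2/2)²)*(2 - (-2/2)²)/(-557) = -269*√((-2*½)²)*(2 - (-2*½)²)*(-1/557) = -269*√((-1)²)*(2 - 1*(-1)²)*(-1/557) = -269*√1*(2 - 1*1)*(-1/557) = -269*(2 - 1)*(-1/557) = -269*(-1/557) = 269/557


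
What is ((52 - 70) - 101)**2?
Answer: 14161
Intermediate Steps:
((52 - 70) - 101)**2 = (-18 - 101)**2 = (-119)**2 = 14161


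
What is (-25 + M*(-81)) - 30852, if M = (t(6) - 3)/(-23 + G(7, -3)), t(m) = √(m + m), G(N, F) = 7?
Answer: -494275/16 + 81*√3/8 ≈ -30875.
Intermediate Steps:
t(m) = √2*√m (t(m) = √(2*m) = √2*√m)
M = 3/16 - √3/8 (M = (√2*√6 - 3)/(-23 + 7) = (2*√3 - 3)/(-16) = (-3 + 2*√3)*(-1/16) = 3/16 - √3/8 ≈ -0.029006)
(-25 + M*(-81)) - 30852 = (-25 + (3/16 - √3/8)*(-81)) - 30852 = (-25 + (-243/16 + 81*√3/8)) - 30852 = (-643/16 + 81*√3/8) - 30852 = -494275/16 + 81*√3/8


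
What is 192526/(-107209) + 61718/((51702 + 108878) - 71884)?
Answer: -5229780517/4754504732 ≈ -1.1000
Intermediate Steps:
192526/(-107209) + 61718/((51702 + 108878) - 71884) = 192526*(-1/107209) + 61718/(160580 - 71884) = -192526/107209 + 61718/88696 = -192526/107209 + 61718*(1/88696) = -192526/107209 + 30859/44348 = -5229780517/4754504732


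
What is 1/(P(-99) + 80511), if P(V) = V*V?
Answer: 1/90312 ≈ 1.1073e-5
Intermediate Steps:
P(V) = V**2
1/(P(-99) + 80511) = 1/((-99)**2 + 80511) = 1/(9801 + 80511) = 1/90312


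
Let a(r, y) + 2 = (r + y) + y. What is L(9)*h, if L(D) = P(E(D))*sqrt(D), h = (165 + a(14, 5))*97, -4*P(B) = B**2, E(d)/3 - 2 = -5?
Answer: -4407777/4 ≈ -1.1019e+6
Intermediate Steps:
E(d) = -9 (E(d) = 6 + 3*(-5) = 6 - 15 = -9)
a(r, y) = -2 + r + 2*y (a(r, y) = -2 + ((r + y) + y) = -2 + (r + 2*y) = -2 + r + 2*y)
P(B) = -B**2/4
h = 18139 (h = (165 + (-2 + 14 + 2*5))*97 = (165 + (-2 + 14 + 10))*97 = (165 + 22)*97 = 187*97 = 18139)
L(D) = -81*sqrt(D)/4 (L(D) = (-1/4*(-9)**2)*sqrt(D) = (-1/4*81)*sqrt(D) = -81*sqrt(D)/4)
L(9)*h = -81*sqrt(9)/4*18139 = -81/4*3*18139 = -243/4*18139 = -4407777/4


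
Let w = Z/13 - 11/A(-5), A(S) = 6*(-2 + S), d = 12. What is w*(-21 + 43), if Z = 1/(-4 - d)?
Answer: 12353/2184 ≈ 5.6561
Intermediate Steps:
A(S) = -12 + 6*S
Z = -1/16 (Z = 1/(-4 - 1*12) = 1/(-4 - 12) = 1/(-16) = -1/16 ≈ -0.062500)
w = 1123/4368 (w = -1/16/13 - 11/(-12 + 6*(-5)) = -1/16*1/13 - 11/(-12 - 30) = -1/208 - 11/(-42) = -1/208 - 11*(-1/42) = -1/208 + 11/42 = 1123/4368 ≈ 0.25710)
w*(-21 + 43) = 1123*(-21 + 43)/4368 = (1123/4368)*22 = 12353/2184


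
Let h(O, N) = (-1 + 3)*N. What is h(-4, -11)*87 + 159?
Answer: -1755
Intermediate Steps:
h(O, N) = 2*N
h(-4, -11)*87 + 159 = (2*(-11))*87 + 159 = -22*87 + 159 = -1914 + 159 = -1755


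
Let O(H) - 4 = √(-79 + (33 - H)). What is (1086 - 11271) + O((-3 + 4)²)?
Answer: -10181 + I*√47 ≈ -10181.0 + 6.8557*I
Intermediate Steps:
O(H) = 4 + √(-46 - H) (O(H) = 4 + √(-79 + (33 - H)) = 4 + √(-46 - H))
(1086 - 11271) + O((-3 + 4)²) = (1086 - 11271) + (4 + √(-46 - (-3 + 4)²)) = -10185 + (4 + √(-46 - 1*1²)) = -10185 + (4 + √(-46 - 1*1)) = -10185 + (4 + √(-46 - 1)) = -10185 + (4 + √(-47)) = -10185 + (4 + I*√47) = -10181 + I*√47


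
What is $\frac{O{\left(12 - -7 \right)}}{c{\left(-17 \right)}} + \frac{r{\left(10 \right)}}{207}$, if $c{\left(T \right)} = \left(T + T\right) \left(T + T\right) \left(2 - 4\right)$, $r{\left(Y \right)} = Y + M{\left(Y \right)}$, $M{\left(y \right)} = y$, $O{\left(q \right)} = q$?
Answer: $\frac{42307}{478584} \approx 0.0884$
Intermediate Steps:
$r{\left(Y \right)} = 2 Y$ ($r{\left(Y \right)} = Y + Y = 2 Y$)
$c{\left(T \right)} = - 8 T^{2}$ ($c{\left(T \right)} = 2 T 2 T \left(2 - 4\right) = 4 T^{2} \left(-2\right) = - 8 T^{2}$)
$\frac{O{\left(12 - -7 \right)}}{c{\left(-17 \right)}} + \frac{r{\left(10 \right)}}{207} = \frac{12 - -7}{\left(-8\right) \left(-17\right)^{2}} + \frac{2 \cdot 10}{207} = \frac{12 + 7}{\left(-8\right) 289} + 20 \cdot \frac{1}{207} = \frac{19}{-2312} + \frac{20}{207} = 19 \left(- \frac{1}{2312}\right) + \frac{20}{207} = - \frac{19}{2312} + \frac{20}{207} = \frac{42307}{478584}$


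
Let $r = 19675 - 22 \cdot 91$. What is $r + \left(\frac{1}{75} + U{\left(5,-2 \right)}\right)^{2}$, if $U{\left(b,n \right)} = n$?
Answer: $\frac{99432826}{5625} \approx 17677.0$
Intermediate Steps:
$r = 17673$ ($r = 19675 - 2002 = 17673$)
$r + \left(\frac{1}{75} + U{\left(5,-2 \right)}\right)^{2} = 17673 + \left(\frac{1}{75} - 2\right)^{2} = 17673 + \left(- \frac{149}{75}\right)^{2} = 17673 + \frac{22201}{5625} = \frac{99432826}{5625}$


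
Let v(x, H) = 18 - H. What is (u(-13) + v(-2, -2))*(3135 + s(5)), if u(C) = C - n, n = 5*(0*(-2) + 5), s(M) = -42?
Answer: -55674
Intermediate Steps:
n = 25 (n = 5*(0 + 5) = 5*5 = 25)
u(C) = -25 + C (u(C) = C - 1*25 = C - 25 = -25 + C)
(u(-13) + v(-2, -2))*(3135 + s(5)) = ((-25 - 13) + (18 - 1*(-2)))*(3135 - 42) = (-38 + (18 + 2))*3093 = (-38 + 20)*3093 = -18*3093 = -55674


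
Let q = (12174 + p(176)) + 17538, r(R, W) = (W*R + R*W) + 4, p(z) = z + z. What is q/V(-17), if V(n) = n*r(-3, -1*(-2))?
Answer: 3758/17 ≈ 221.06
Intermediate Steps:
p(z) = 2*z
r(R, W) = 4 + 2*R*W (r(R, W) = (R*W + R*W) + 4 = 2*R*W + 4 = 4 + 2*R*W)
q = 30064 (q = (12174 + 2*176) + 17538 = (12174 + 352) + 17538 = 12526 + 17538 = 30064)
V(n) = -8*n (V(n) = n*(4 + 2*(-3)*(-1*(-2))) = n*(4 + 2*(-3)*2) = n*(4 - 12) = n*(-8) = -8*n)
q/V(-17) = 30064/((-8*(-17))) = 30064/136 = 30064*(1/136) = 3758/17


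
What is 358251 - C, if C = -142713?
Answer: 500964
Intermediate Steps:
358251 - C = 358251 - 1*(-142713) = 358251 + 142713 = 500964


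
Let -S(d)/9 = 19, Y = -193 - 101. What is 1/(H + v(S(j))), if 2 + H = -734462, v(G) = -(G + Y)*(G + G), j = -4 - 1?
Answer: -1/893494 ≈ -1.1192e-6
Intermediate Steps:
j = -5
Y = -294
S(d) = -171 (S(d) = -9*19 = -171)
v(G) = -2*G*(-294 + G) (v(G) = -(G - 294)*(G + G) = -(-294 + G)*2*G = -2*G*(-294 + G))
H = -734464 (H = -2 - 734462 = -734464)
1/(H + v(S(j))) = 1/(-734464 + 2*(-171)*(294 - 1*(-171))) = 1/(-734464 + 2*(-171)*(294 + 171)) = 1/(-734464 + 2*(-171)*465) = 1/(-734464 - 159030) = 1/(-893494) = -1/893494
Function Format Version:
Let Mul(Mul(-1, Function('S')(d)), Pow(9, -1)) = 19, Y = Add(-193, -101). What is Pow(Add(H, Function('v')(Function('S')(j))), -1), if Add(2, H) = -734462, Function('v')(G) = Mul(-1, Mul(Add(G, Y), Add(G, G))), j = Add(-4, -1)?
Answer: Rational(-1, 893494) ≈ -1.1192e-6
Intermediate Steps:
j = -5
Y = -294
Function('S')(d) = -171 (Function('S')(d) = Mul(-9, 19) = -171)
Function('v')(G) = Mul(-2, G, Add(-294, G)) (Function('v')(G) = Mul(-1, Mul(Add(G, -294), Add(G, G))) = Mul(-1, Mul(Add(-294, G), Mul(2, G))) = Mul(-1, Mul(2, G, Add(-294, G))) = Mul(-2, G, Add(-294, G)))
H = -734464 (H = Add(-2, -734462) = -734464)
Pow(Add(H, Function('v')(Function('S')(j))), -1) = Pow(Add(-734464, Mul(2, -171, Add(294, Mul(-1, -171)))), -1) = Pow(Add(-734464, Mul(2, -171, Add(294, 171))), -1) = Pow(Add(-734464, Mul(2, -171, 465)), -1) = Pow(Add(-734464, -159030), -1) = Pow(-893494, -1) = Rational(-1, 893494)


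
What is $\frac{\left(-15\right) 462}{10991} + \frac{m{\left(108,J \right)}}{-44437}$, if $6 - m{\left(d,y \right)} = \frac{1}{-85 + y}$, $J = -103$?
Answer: $- \frac{57906709919}{91820528596} \approx -0.63065$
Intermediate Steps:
$m{\left(d,y \right)} = 6 - \frac{1}{-85 + y}$
$\frac{\left(-15\right) 462}{10991} + \frac{m{\left(108,J \right)}}{-44437} = \frac{\left(-15\right) 462}{10991} + \frac{\frac{1}{-85 - 103} \left(-511 + 6 \left(-103\right)\right)}{-44437} = \left(-6930\right) \frac{1}{10991} + \frac{-511 - 618}{-188} \left(- \frac{1}{44437}\right) = - \frac{6930}{10991} + \left(- \frac{1}{188}\right) \left(-1129\right) \left(- \frac{1}{44437}\right) = - \frac{6930}{10991} + \frac{1129}{188} \left(- \frac{1}{44437}\right) = - \frac{6930}{10991} - \frac{1129}{8354156} = - \frac{57906709919}{91820528596}$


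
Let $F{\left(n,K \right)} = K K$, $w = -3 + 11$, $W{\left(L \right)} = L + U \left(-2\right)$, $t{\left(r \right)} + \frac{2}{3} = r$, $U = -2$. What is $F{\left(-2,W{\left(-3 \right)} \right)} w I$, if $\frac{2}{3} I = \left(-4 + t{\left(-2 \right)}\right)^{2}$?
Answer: $\frac{1600}{3} \approx 533.33$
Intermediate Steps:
$t{\left(r \right)} = - \frac{2}{3} + r$
$W{\left(L \right)} = 4 + L$ ($W{\left(L \right)} = L - -4 = L + 4 = 4 + L$)
$w = 8$
$F{\left(n,K \right)} = K^{2}$
$I = \frac{200}{3}$ ($I = \frac{3 \left(-4 - \frac{8}{3}\right)^{2}}{2} = \frac{3 \left(- \frac{20}{3}\right)^{2}}{2} = \frac{3}{2} \cdot \frac{400}{9} = \frac{200}{3} \approx 66.667$)
$F{\left(-2,W{\left(-3 \right)} \right)} w I = \left(4 - 3\right)^{2} \cdot 8 \cdot \frac{200}{3} = 1^{2} \cdot 8 \cdot \frac{200}{3} = 1 \cdot 8 \cdot \frac{200}{3} = 8 \cdot \frac{200}{3} = \frac{1600}{3}$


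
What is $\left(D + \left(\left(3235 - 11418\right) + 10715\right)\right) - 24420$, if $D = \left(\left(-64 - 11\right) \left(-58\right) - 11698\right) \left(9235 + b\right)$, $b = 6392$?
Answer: $-114849084$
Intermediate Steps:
$D = -114827196$ ($D = \left(\left(-64 - 11\right) \left(-58\right) - 11698\right) \left(9235 + 6392\right) = \left(\left(-75\right) \left(-58\right) - 11698\right) 15627 = \left(4350 - 11698\right) 15627 = \left(-7348\right) 15627 = -114827196$)
$\left(D + \left(\left(3235 - 11418\right) + 10715\right)\right) - 24420 = \left(-114827196 + \left(\left(3235 - 11418\right) + 10715\right)\right) - 24420 = \left(-114827196 + \left(-8183 + 10715\right)\right) - 24420 = \left(-114827196 + 2532\right) - 24420 = -114824664 - 24420 = -114849084$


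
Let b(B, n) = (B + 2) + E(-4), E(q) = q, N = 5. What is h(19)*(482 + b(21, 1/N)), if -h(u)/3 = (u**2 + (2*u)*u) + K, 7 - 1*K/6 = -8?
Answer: -1763019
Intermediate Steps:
K = 90 (K = 42 - 6*(-8) = 42 + 48 = 90)
h(u) = -270 - 9*u**2 (h(u) = -3*((u**2 + (2*u)*u) + 90) = -3*((u**2 + 2*u**2) + 90) = -3*(3*u**2 + 90) = -3*(90 + 3*u**2) = -270 - 9*u**2)
b(B, n) = -2 + B (b(B, n) = (B + 2) - 4 = (2 + B) - 4 = -2 + B)
h(19)*(482 + b(21, 1/N)) = (-270 - 9*19**2)*(482 + (-2 + 21)) = (-270 - 9*361)*(482 + 19) = (-270 - 3249)*501 = -3519*501 = -1763019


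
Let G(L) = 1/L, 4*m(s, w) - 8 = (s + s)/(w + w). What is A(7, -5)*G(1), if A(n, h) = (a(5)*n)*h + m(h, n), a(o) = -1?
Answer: 1031/28 ≈ 36.821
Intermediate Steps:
m(s, w) = 2 + s/(4*w) (m(s, w) = 2 + ((s + s)/(w + w))/4 = 2 + ((2*s)/((2*w)))/4 = 2 + ((2*s)*(1/(2*w)))/4 = 2 + (s/w)/4 = 2 + s/(4*w))
A(n, h) = 2 - h*n + h/(4*n) (A(n, h) = (-n)*h + (2 + h/(4*n)) = -h*n + (2 + h/(4*n)) = 2 - h*n + h/(4*n))
A(7, -5)*G(1) = (2 - 1*(-5)*7 + (¼)*(-5)/7)/1 = (2 + 35 + (¼)*(-5)*(⅐))*1 = (2 + 35 - 5/28)*1 = (1031/28)*1 = 1031/28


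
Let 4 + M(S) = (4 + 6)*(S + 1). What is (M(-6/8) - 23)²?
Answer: 2401/4 ≈ 600.25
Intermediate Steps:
M(S) = 6 + 10*S (M(S) = -4 + (4 + 6)*(S + 1) = -4 + 10*(1 + S) = -4 + (10 + 10*S) = 6 + 10*S)
(M(-6/8) - 23)² = ((6 + 10*(-6/8)) - 23)² = ((6 + 10*(-6*⅛)) - 23)² = ((6 + 10*(-¾)) - 23)² = ((6 - 15/2) - 23)² = (-3/2 - 23)² = (-49/2)² = 2401/4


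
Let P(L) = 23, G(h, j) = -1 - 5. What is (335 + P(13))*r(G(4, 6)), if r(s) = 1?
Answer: 358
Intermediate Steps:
G(h, j) = -6
(335 + P(13))*r(G(4, 6)) = (335 + 23)*1 = 358*1 = 358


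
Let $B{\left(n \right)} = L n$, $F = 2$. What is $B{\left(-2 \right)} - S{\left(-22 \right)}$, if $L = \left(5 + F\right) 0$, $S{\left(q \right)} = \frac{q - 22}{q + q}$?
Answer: $-1$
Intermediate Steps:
$S{\left(q \right)} = \frac{-22 + q}{2 q}$
$L = 0$ ($L = \left(5 + 2\right) 0 = 7 \cdot 0 = 0$)
$B{\left(n \right)} = 0$ ($B{\left(n \right)} = 0 n = 0$)
$B{\left(-2 \right)} - S{\left(-22 \right)} = 0 - \frac{-22 - 22}{2 \left(-22\right)} = 0 - \frac{1}{2} \left(- \frac{1}{22}\right) \left(-44\right) = 0 - 1 = -1$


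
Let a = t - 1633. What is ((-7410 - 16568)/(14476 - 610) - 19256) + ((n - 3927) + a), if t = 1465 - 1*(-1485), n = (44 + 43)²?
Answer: -99133090/6933 ≈ -14299.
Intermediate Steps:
n = 7569 (n = 87² = 7569)
t = 2950 (t = 1465 + 1485 = 2950)
a = 1317 (a = 2950 - 1633 = 1317)
((-7410 - 16568)/(14476 - 610) - 19256) + ((n - 3927) + a) = ((-7410 - 16568)/(14476 - 610) - 19256) + ((7569 - 3927) + 1317) = (-23978/13866 - 19256) + (3642 + 1317) = (-23978*1/13866 - 19256) + 4959 = (-11989/6933 - 19256) + 4959 = -133513837/6933 + 4959 = -99133090/6933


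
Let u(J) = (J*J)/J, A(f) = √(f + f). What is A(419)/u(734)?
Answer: √838/734 ≈ 0.039439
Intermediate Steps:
A(f) = √2*√f (A(f) = √(2*f) = √2*√f)
u(J) = J (u(J) = J²/J = J)
A(419)/u(734) = (√2*√419)/734 = √838*(1/734) = √838/734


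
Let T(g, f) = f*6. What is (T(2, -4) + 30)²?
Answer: 36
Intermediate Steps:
T(g, f) = 6*f
(T(2, -4) + 30)² = (6*(-4) + 30)² = (-24 + 30)² = 6² = 36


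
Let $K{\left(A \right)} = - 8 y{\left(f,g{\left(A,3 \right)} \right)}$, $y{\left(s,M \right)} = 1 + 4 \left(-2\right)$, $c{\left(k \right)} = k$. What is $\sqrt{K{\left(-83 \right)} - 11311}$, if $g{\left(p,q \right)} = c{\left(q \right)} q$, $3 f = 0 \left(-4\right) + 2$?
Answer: $i \sqrt{11255} \approx 106.09 i$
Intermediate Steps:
$f = \frac{2}{3}$ ($f = \frac{0 \left(-4\right) + 2}{3} = \frac{0 + 2}{3} = \frac{1}{3} \cdot 2 = \frac{2}{3} \approx 0.66667$)
$g{\left(p,q \right)} = q^{2}$ ($g{\left(p,q \right)} = q q = q^{2}$)
$y{\left(s,M \right)} = -7$ ($y{\left(s,M \right)} = 1 - 8 = -7$)
$K{\left(A \right)} = 56$ ($K{\left(A \right)} = \left(-8\right) \left(-7\right) = 56$)
$\sqrt{K{\left(-83 \right)} - 11311} = \sqrt{56 - 11311} = \sqrt{-11255} = i \sqrt{11255}$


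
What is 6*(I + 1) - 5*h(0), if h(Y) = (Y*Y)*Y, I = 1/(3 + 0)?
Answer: 8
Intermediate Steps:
I = ⅓ (I = 1/3 = ⅓ ≈ 0.33333)
h(Y) = Y³ (h(Y) = Y²*Y = Y³)
6*(I + 1) - 5*h(0) = 6*(⅓ + 1) - 5*0³ = 6*(4/3) - 5*0 = 8 + 0 = 8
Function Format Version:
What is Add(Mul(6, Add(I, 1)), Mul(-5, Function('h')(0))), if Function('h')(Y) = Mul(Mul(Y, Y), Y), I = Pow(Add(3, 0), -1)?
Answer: 8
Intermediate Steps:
I = Rational(1, 3) (I = Pow(3, -1) = Rational(1, 3) ≈ 0.33333)
Function('h')(Y) = Pow(Y, 3) (Function('h')(Y) = Mul(Pow(Y, 2), Y) = Pow(Y, 3))
Add(Mul(6, Add(I, 1)), Mul(-5, Function('h')(0))) = Add(Mul(6, Add(Rational(1, 3), 1)), Mul(-5, Pow(0, 3))) = Add(Mul(6, Rational(4, 3)), Mul(-5, 0)) = Add(8, 0) = 8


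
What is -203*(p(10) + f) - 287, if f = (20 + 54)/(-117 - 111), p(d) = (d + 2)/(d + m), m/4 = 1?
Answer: -45043/114 ≈ -395.11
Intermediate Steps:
m = 4 (m = 4*1 = 4)
p(d) = (2 + d)/(4 + d) (p(d) = (d + 2)/(d + 4) = (2 + d)/(4 + d))
f = -37/114 (f = 74/(-228) = 74*(-1/228) = -37/114 ≈ -0.32456)
-203*(p(10) + f) - 287 = -203*((2 + 10)/(4 + 10) - 37/114) - 287 = -203*(12/14 - 37/114) - 287 = -203*((1/14)*12 - 37/114) - 287 = -203*(6/7 - 37/114) - 287 = -203*425/798 - 287 = -12325/114 - 287 = -45043/114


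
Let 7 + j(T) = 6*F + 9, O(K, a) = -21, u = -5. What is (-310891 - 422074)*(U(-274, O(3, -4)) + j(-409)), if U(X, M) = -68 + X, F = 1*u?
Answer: 271197050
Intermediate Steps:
F = -5 (F = 1*(-5) = -5)
j(T) = -28 (j(T) = -7 + (6*(-5) + 9) = -7 + (-30 + 9) = -7 - 21 = -28)
(-310891 - 422074)*(U(-274, O(3, -4)) + j(-409)) = (-310891 - 422074)*((-68 - 274) - 28) = -732965*(-342 - 28) = -732965*(-370) = 271197050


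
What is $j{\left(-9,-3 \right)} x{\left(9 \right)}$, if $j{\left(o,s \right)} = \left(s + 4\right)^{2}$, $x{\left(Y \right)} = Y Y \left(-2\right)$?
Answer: $-162$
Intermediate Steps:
$x{\left(Y \right)} = - 2 Y^{2}$ ($x{\left(Y \right)} = Y^{2} \left(-2\right) = - 2 Y^{2}$)
$j{\left(o,s \right)} = \left(4 + s\right)^{2}$
$j{\left(-9,-3 \right)} x{\left(9 \right)} = \left(4 - 3\right)^{2} \left(- 2 \cdot 9^{2}\right) = 1^{2} \left(\left(-2\right) 81\right) = 1 \left(-162\right) = -162$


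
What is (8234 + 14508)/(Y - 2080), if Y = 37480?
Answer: 11371/17700 ≈ 0.64243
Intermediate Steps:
(8234 + 14508)/(Y - 2080) = (8234 + 14508)/(37480 - 2080) = 22742/35400 = 22742*(1/35400) = 11371/17700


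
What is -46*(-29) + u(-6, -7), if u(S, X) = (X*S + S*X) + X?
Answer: 1411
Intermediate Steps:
u(S, X) = X + 2*S*X (u(S, X) = (S*X + S*X) + X = 2*S*X + X = X + 2*S*X)
-46*(-29) + u(-6, -7) = -46*(-29) - 7*(1 + 2*(-6)) = 1334 - 7*(1 - 12) = 1334 - 7*(-11) = 1334 + 77 = 1411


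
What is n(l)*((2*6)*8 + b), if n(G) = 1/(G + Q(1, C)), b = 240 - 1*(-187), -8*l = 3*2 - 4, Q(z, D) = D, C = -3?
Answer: -2092/13 ≈ -160.92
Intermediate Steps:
l = -1/4 (l = -(3*2 - 4)/8 = -(6 - 4)/8 = -1/8*2 = -1/4 ≈ -0.25000)
b = 427 (b = 240 + 187 = 427)
n(G) = 1/(-3 + G) (n(G) = 1/(G - 3) = 1/(-3 + G))
n(l)*((2*6)*8 + b) = ((2*6)*8 + 427)/(-3 - 1/4) = (12*8 + 427)/(-13/4) = -4*(96 + 427)/13 = -4/13*523 = -2092/13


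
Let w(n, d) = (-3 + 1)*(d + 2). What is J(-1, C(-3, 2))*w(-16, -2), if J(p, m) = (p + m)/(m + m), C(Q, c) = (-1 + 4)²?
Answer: 0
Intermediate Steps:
w(n, d) = -4 - 2*d (w(n, d) = -2*(2 + d) = -4 - 2*d)
C(Q, c) = 9 (C(Q, c) = 3² = 9)
J(p, m) = (m + p)/(2*m) (J(p, m) = (m + p)/((2*m)) = (m + p)*(1/(2*m)) = (m + p)/(2*m))
J(-1, C(-3, 2))*w(-16, -2) = ((½)*(9 - 1)/9)*(-4 - 2*(-2)) = ((½)*(⅑)*8)*(-4 + 4) = (4/9)*0 = 0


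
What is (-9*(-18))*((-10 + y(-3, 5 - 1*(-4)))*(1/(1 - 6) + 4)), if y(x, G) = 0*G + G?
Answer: -3078/5 ≈ -615.60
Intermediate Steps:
y(x, G) = G (y(x, G) = 0 + G = G)
(-9*(-18))*((-10 + y(-3, 5 - 1*(-4)))*(1/(1 - 6) + 4)) = (-9*(-18))*((-10 + (5 - 1*(-4)))*(1/(1 - 6) + 4)) = 162*((-10 + (5 + 4))*(1/(-5) + 4)) = 162*((-10 + 9)*(-⅕ + 4)) = 162*(-1*19/5) = 162*(-19/5) = -3078/5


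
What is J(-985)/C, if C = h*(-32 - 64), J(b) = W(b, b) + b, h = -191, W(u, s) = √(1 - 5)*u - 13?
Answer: -499/9168 - 985*I/9168 ≈ -0.054428 - 0.10744*I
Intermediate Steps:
W(u, s) = -13 + 2*I*u (W(u, s) = √(-4)*u - 13 = (2*I)*u - 13 = 2*I*u - 13 = -13 + 2*I*u)
J(b) = -13 + b + 2*I*b (J(b) = (-13 + 2*I*b) + b = -13 + b + 2*I*b)
C = 18336 (C = -191*(-32 - 64) = -191*(-96) = 18336)
J(-985)/C = (-13 - 985 + 2*I*(-985))/18336 = (-13 - 985 - 1970*I)*(1/18336) = (-998 - 1970*I)*(1/18336) = -499/9168 - 985*I/9168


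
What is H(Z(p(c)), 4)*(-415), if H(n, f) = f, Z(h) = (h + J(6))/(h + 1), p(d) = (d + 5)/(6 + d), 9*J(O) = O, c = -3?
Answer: -1660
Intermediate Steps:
J(O) = O/9
p(d) = (5 + d)/(6 + d)
Z(h) = (2/3 + h)/(1 + h) (Z(h) = (h + (1/9)*6)/(h + 1) = (h + 2/3)/(1 + h) = (2/3 + h)/(1 + h))
H(Z(p(c)), 4)*(-415) = 4*(-415) = -1660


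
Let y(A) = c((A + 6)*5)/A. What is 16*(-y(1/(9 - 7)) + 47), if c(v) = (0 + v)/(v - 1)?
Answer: 45296/63 ≈ 718.98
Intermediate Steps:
c(v) = v/(-1 + v)
y(A) = (30 + 5*A)/(A*(29 + 5*A)) (y(A) = (((A + 6)*5)/(-1 + (A + 6)*5))/A = (((6 + A)*5)/(-1 + (6 + A)*5))/A = ((30 + 5*A)/(-1 + (30 + 5*A)))/A = ((30 + 5*A)/(29 + 5*A))/A = (30 + 5*A)/(A*(29 + 5*A)))
16*(-y(1/(9 - 7)) + 47) = 16*(-5*(6 + 1/(9 - 7))/((1/(9 - 7))*(29 + 5/(9 - 7))) + 47) = 16*(-5*(6 + 1/2)/((1/2)*(29 + 5/2)) + 47) = 16*(-5*(6 + ½)/(½*(29 + 5*(½))) + 47) = 16*(-5*2*13/((29 + 5/2)*2) + 47) = 16*(-5*2*13/(63/2*2) + 47) = 16*(-5*2*2*13/(63*2) + 47) = 16*(-1*130/63 + 47) = 16*(-130/63 + 47) = 16*(2831/63) = 45296/63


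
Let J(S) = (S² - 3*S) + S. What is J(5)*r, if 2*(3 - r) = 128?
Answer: -915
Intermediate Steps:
r = -61 (r = 3 - ½*128 = 3 - 64 = -61)
J(S) = S² - 2*S
J(5)*r = (5*(-2 + 5))*(-61) = (5*3)*(-61) = 15*(-61) = -915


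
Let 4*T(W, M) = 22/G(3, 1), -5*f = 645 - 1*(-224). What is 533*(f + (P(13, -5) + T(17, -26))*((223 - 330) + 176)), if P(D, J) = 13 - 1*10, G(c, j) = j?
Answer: 2199691/10 ≈ 2.1997e+5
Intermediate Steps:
P(D, J) = 3 (P(D, J) = 13 - 10 = 3)
f = -869/5 (f = -(645 - 1*(-224))/5 = -(645 + 224)/5 = -1/5*869 = -869/5 ≈ -173.80)
T(W, M) = 11/2 (T(W, M) = (22/1)/4 = (22*1)/4 = (1/4)*22 = 11/2)
533*(f + (P(13, -5) + T(17, -26))*((223 - 330) + 176)) = 533*(-869/5 + (3 + 11/2)*((223 - 330) + 176)) = 533*(-869/5 + 17*(-107 + 176)/2) = 533*(-869/5 + (17/2)*69) = 533*(-869/5 + 1173/2) = 533*(4127/10) = 2199691/10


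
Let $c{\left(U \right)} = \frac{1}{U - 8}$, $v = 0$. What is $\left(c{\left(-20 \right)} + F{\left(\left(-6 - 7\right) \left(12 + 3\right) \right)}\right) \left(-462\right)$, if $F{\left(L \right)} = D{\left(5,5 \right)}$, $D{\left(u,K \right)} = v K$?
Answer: $\frac{33}{2} \approx 16.5$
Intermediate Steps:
$D{\left(u,K \right)} = 0$ ($D{\left(u,K \right)} = 0 K = 0$)
$c{\left(U \right)} = \frac{1}{-8 + U}$
$F{\left(L \right)} = 0$
$\left(c{\left(-20 \right)} + F{\left(\left(-6 - 7\right) \left(12 + 3\right) \right)}\right) \left(-462\right) = \left(\frac{1}{-8 - 20} + 0\right) \left(-462\right) = \left(\frac{1}{-28} + 0\right) \left(-462\right) = \left(- \frac{1}{28} + 0\right) \left(-462\right) = \left(- \frac{1}{28}\right) \left(-462\right) = \frac{33}{2}$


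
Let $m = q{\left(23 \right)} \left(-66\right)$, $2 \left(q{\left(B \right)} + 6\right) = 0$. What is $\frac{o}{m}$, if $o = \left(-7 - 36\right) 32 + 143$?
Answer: $- \frac{137}{44} \approx -3.1136$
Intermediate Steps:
$q{\left(B \right)} = -6$ ($q{\left(B \right)} = -6 + \frac{1}{2} \cdot 0 = -6 + 0 = -6$)
$o = -1233$ ($o = \left(-43\right) 32 + 143 = -1376 + 143 = -1233$)
$m = 396$ ($m = \left(-6\right) \left(-66\right) = 396$)
$\frac{o}{m} = - \frac{1233}{396} = \left(-1233\right) \frac{1}{396} = - \frac{137}{44}$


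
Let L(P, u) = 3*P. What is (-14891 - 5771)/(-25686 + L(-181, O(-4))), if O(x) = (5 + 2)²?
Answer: 20662/26229 ≈ 0.78775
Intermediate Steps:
O(x) = 49 (O(x) = 7² = 49)
(-14891 - 5771)/(-25686 + L(-181, O(-4))) = (-14891 - 5771)/(-25686 + 3*(-181)) = -20662/(-25686 - 543) = -20662/(-26229) = -20662*(-1/26229) = 20662/26229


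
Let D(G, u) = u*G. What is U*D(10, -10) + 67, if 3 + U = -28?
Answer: 3167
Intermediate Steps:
D(G, u) = G*u
U = -31 (U = -3 - 28 = -31)
U*D(10, -10) + 67 = -310*(-10) + 67 = -31*(-100) + 67 = 3100 + 67 = 3167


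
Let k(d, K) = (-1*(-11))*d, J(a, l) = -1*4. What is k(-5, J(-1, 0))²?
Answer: 3025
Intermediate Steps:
J(a, l) = -4
k(d, K) = 11*d
k(-5, J(-1, 0))² = (11*(-5))² = (-55)² = 3025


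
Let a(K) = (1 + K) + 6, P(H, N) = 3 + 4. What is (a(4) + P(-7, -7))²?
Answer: 324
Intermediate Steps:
P(H, N) = 7
a(K) = 7 + K
(a(4) + P(-7, -7))² = ((7 + 4) + 7)² = (11 + 7)² = 18² = 324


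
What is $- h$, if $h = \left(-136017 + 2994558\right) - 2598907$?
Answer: $-259634$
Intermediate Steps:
$h = 259634$ ($h = 2858541 - 2598907 = 259634$)
$- h = \left(-1\right) 259634 = -259634$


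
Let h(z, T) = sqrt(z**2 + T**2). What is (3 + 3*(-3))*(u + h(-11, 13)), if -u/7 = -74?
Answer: -3108 - 6*sqrt(290) ≈ -3210.2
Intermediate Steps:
u = 518 (u = -7*(-74) = 518)
h(z, T) = sqrt(T**2 + z**2)
(3 + 3*(-3))*(u + h(-11, 13)) = (3 + 3*(-3))*(518 + sqrt(13**2 + (-11)**2)) = (3 - 9)*(518 + sqrt(169 + 121)) = -6*(518 + sqrt(290)) = -3108 - 6*sqrt(290)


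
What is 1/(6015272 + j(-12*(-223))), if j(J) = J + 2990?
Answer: 1/6020938 ≈ 1.6609e-7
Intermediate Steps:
j(J) = 2990 + J
1/(6015272 + j(-12*(-223))) = 1/(6015272 + (2990 - 12*(-223))) = 1/(6015272 + (2990 + 2676)) = 1/(6015272 + 5666) = 1/6020938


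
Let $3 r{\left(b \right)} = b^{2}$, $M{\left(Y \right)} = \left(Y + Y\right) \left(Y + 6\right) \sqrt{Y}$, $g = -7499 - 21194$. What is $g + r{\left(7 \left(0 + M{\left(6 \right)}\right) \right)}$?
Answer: $2003435$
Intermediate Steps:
$g = -28693$ ($g = -7499 - 21194 = -28693$)
$M{\left(Y \right)} = 2 Y^{\frac{3}{2}} \left(6 + Y\right)$ ($M{\left(Y \right)} = 2 Y \left(6 + Y\right) \sqrt{Y} = 2 Y^{\frac{3}{2}} \left(6 + Y\right)$)
$r{\left(b \right)} = \frac{b^{2}}{3}$
$g + r{\left(7 \left(0 + M{\left(6 \right)}\right) \right)} = -28693 + \frac{\left(7 \left(0 + 2 \cdot 6^{\frac{3}{2}} \left(6 + 6\right)\right)\right)^{2}}{3} = -28693 + \frac{\left(7 \left(0 + 2 \cdot 6 \sqrt{6} \cdot 12\right)\right)^{2}}{3} = -28693 + \frac{\left(7 \left(0 + 144 \sqrt{6}\right)\right)^{2}}{3} = -28693 + \frac{\left(7 \cdot 144 \sqrt{6}\right)^{2}}{3} = -28693 + \frac{\left(1008 \sqrt{6}\right)^{2}}{3} = -28693 + \frac{1}{3} \cdot 6096384 = -28693 + 2032128 = 2003435$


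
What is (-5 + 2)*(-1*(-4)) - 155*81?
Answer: -12567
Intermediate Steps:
(-5 + 2)*(-1*(-4)) - 155*81 = -3*4 - 12555 = -12 - 12555 = -12567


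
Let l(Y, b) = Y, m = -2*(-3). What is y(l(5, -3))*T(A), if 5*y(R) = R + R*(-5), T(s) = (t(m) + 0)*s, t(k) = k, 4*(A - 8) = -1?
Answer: -186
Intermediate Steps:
m = 6
A = 31/4 (A = 8 + (¼)*(-1) = 8 - ¼ = 31/4 ≈ 7.7500)
T(s) = 6*s (T(s) = (6 + 0)*s = 6*s)
y(R) = -4*R/5 (y(R) = (R + R*(-5))/5 = (R - 5*R)/5 = (-4*R)/5 = -4*R/5)
y(l(5, -3))*T(A) = (-⅘*5)*(6*(31/4)) = -4*93/2 = -186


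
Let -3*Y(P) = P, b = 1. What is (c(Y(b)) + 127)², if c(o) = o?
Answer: 144400/9 ≈ 16044.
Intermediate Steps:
Y(P) = -P/3
(c(Y(b)) + 127)² = (-⅓*1 + 127)² = (-⅓ + 127)² = (380/3)² = 144400/9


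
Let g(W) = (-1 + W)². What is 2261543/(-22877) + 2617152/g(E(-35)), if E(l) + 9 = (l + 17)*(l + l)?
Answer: -868447087799/8936328125 ≈ -97.182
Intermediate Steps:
E(l) = -9 + 2*l*(17 + l) (E(l) = -9 + (l + 17)*(l + l) = -9 + (17 + l)*(2*l) = -9 + 2*l*(17 + l))
2261543/(-22877) + 2617152/g(E(-35)) = 2261543/(-22877) + 2617152/((-1 + (-9 + 2*(-35)² + 34*(-35)))²) = 2261543*(-1/22877) + 2617152/((-1 + (-9 + 2*1225 - 1190))²) = -2261543/22877 + 2617152/((-1 + (-9 + 2450 - 1190))²) = -2261543/22877 + 2617152/((-1 + 1251)²) = -2261543/22877 + 2617152/(1250²) = -2261543/22877 + 2617152/1562500 = -2261543/22877 + 2617152*(1/1562500) = -2261543/22877 + 654288/390625 = -868447087799/8936328125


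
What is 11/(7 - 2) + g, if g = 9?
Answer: 56/5 ≈ 11.200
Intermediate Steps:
11/(7 - 2) + g = 11/(7 - 2) + 9 = 11/5 + 9 = 56/5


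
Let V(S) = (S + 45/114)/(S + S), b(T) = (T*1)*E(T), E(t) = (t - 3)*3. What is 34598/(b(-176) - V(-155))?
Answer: 81512888/222669097 ≈ 0.36607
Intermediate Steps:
E(t) = -9 + 3*t (E(t) = (-3 + t)*3 = -9 + 3*t)
b(T) = T*(-9 + 3*T) (b(T) = (T*1)*(-9 + 3*T) = T*(-9 + 3*T))
V(S) = (15/38 + S)/(2*S) (V(S) = (S + 45*(1/114))/((2*S)) = (S + 15/38)*(1/(2*S)) = (15/38 + S)*(1/(2*S)) = (15/38 + S)/(2*S))
34598/(b(-176) - V(-155)) = 34598/(3*(-176)*(-3 - 176) - (15 + 38*(-155))/(76*(-155))) = 34598/(3*(-176)*(-179) - (-1)*(15 - 5890)/(76*155)) = 34598/(94512 - (-1)*(-5875)/(76*155)) = 34598/(94512 - 1*1175/2356) = 34598/(94512 - 1175/2356) = 34598/(222669097/2356) = 34598*(2356/222669097) = 81512888/222669097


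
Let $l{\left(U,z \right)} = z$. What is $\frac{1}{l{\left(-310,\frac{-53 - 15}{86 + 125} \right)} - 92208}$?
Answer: $- \frac{211}{19455956} \approx -1.0845 \cdot 10^{-5}$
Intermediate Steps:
$\frac{1}{l{\left(-310,\frac{-53 - 15}{86 + 125} \right)} - 92208} = \frac{1}{\frac{-53 - 15}{86 + 125} - 92208} = \frac{1}{- \frac{68}{211} - 92208} = \frac{1}{- \frac{19455956}{211}} = - \frac{211}{19455956}$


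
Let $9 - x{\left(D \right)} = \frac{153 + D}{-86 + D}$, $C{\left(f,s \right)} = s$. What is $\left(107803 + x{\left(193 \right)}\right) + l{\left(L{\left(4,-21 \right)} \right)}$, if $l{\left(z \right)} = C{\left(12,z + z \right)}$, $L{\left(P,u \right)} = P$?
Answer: $\frac{11536394}{107} \approx 1.0782 \cdot 10^{5}$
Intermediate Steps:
$x{\left(D \right)} = 9 - \frac{153 + D}{-86 + D}$
$l{\left(z \right)} = 2 z$ ($l{\left(z \right)} = z + z = 2 z$)
$\left(107803 + x{\left(193 \right)}\right) + l{\left(L{\left(4,-21 \right)} \right)} = \left(107803 + \frac{-927 + 8 \cdot 193}{-86 + 193}\right) + 2 \cdot 4 = \left(107803 + \frac{-927 + 1544}{107}\right) + 8 = \left(107803 + \frac{1}{107} \cdot 617\right) + 8 = \left(107803 + \frac{617}{107}\right) + 8 = \frac{11535538}{107} + 8 = \frac{11536394}{107}$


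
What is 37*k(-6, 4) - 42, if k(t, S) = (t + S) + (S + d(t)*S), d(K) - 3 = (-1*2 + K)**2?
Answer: 9948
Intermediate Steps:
d(K) = 3 + (-2 + K)**2 (d(K) = 3 + (-1*2 + K)**2 = 3 + (-2 + K)**2)
k(t, S) = t + 2*S + S*(3 + (-2 + t)**2) (k(t, S) = (t + S) + (S + (3 + (-2 + t)**2)*S) = (S + t) + (S + S*(3 + (-2 + t)**2)) = t + 2*S + S*(3 + (-2 + t)**2))
37*k(-6, 4) - 42 = 37*(-6 + 5*4 + 4*(-2 - 6)**2) - 42 = 37*(-6 + 20 + 4*(-8)**2) - 42 = 37*(-6 + 20 + 4*64) - 42 = 37*(-6 + 20 + 256) - 42 = 37*270 - 42 = 9990 - 42 = 9948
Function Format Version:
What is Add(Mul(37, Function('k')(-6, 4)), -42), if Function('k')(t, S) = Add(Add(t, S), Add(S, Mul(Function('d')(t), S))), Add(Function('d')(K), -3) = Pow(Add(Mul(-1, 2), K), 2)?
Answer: 9948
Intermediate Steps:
Function('d')(K) = Add(3, Pow(Add(-2, K), 2)) (Function('d')(K) = Add(3, Pow(Add(Mul(-1, 2), K), 2)) = Add(3, Pow(Add(-2, K), 2)))
Function('k')(t, S) = Add(t, Mul(2, S), Mul(S, Add(3, Pow(Add(-2, t), 2)))) (Function('k')(t, S) = Add(Add(t, S), Add(S, Mul(Add(3, Pow(Add(-2, t), 2)), S))) = Add(Add(S, t), Add(S, Mul(S, Add(3, Pow(Add(-2, t), 2))))) = Add(t, Mul(2, S), Mul(S, Add(3, Pow(Add(-2, t), 2)))))
Add(Mul(37, Function('k')(-6, 4)), -42) = Add(Mul(37, Add(-6, Mul(5, 4), Mul(4, Pow(Add(-2, -6), 2)))), -42) = Add(Mul(37, Add(-6, 20, Mul(4, Pow(-8, 2)))), -42) = Add(Mul(37, Add(-6, 20, Mul(4, 64))), -42) = Add(Mul(37, Add(-6, 20, 256)), -42) = Add(Mul(37, 270), -42) = Add(9990, -42) = 9948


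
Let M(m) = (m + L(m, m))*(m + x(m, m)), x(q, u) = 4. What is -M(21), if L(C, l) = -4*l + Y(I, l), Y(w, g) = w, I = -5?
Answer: 1700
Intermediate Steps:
L(C, l) = -5 - 4*l (L(C, l) = -4*l - 5 = -5 - 4*l)
M(m) = (-5 - 3*m)*(4 + m) (M(m) = (m + (-5 - 4*m))*(m + 4) = (-5 - 3*m)*(4 + m))
-M(21) = -(-20 - 17*21 - 3*21²) = -(-20 - 357 - 3*441) = -(-20 - 357 - 1323) = -1*(-1700) = 1700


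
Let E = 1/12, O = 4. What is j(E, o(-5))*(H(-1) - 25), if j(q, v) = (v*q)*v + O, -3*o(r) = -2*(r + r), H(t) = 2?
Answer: -4784/27 ≈ -177.19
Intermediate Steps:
o(r) = 4*r/3 (o(r) = -(-2)*(r + r)/3 = -(-2)*2*r/3 = -(-4)*r/3 = 4*r/3)
E = 1/12 ≈ 0.083333
j(q, v) = 4 + q*v² (j(q, v) = (v*q)*v + 4 = (q*v)*v + 4 = q*v² + 4 = 4 + q*v²)
j(E, o(-5))*(H(-1) - 25) = (4 + ((4/3)*(-5))²/12)*(2 - 25) = (4 + (-20/3)²/12)*(-23) = (4 + (1/12)*(400/9))*(-23) = (4 + 100/27)*(-23) = (208/27)*(-23) = -4784/27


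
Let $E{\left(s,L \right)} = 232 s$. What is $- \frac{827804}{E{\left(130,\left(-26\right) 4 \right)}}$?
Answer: $- \frac{206951}{7540} \approx -27.447$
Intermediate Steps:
$- \frac{827804}{E{\left(130,\left(-26\right) 4 \right)}} = - \frac{827804}{232 \cdot 130} = - \frac{827804}{30160} = \left(-827804\right) \frac{1}{30160} = - \frac{206951}{7540}$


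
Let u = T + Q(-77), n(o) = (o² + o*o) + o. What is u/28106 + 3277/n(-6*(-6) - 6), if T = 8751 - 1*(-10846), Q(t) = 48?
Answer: 32013428/12858495 ≈ 2.4897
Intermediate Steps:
T = 19597 (T = 8751 + 10846 = 19597)
n(o) = o + 2*o² (n(o) = (o² + o²) + o = 2*o² + o = o + 2*o²)
u = 19645 (u = 19597 + 48 = 19645)
u/28106 + 3277/n(-6*(-6) - 6) = 19645/28106 + 3277/(((-6*(-6) - 6)*(1 + 2*(-6*(-6) - 6)))) = 19645*(1/28106) + 3277/(((36 - 6)*(1 + 2*(36 - 6)))) = 19645/28106 + 3277/((30*(1 + 2*30))) = 19645/28106 + 3277/((30*(1 + 60))) = 19645/28106 + 3277/((30*61)) = 19645/28106 + 3277/1830 = 32013428/12858495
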